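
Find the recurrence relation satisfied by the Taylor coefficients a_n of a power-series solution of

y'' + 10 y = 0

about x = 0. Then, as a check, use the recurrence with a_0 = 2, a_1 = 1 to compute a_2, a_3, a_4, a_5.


Substitute y = sum_n a_n x^n into y'' + (const) y = 0.
y''(x) = sum_{n>=0} (n+2)(n+1) a_{n+2} x^n.
The ODE becomes sum_n [(n+2)(n+1) a_{n+2} + 10 a_n] x^n = 0.
Setting each coefficient to zero gives the recurrence:
  (n+2)(n+1) a_{n+2} + 10 a_n = 0,
  a_{n+2} = -10 / ((n+1)(n+2)) a_n.

Check with a_0 = 2, a_1 = 1 (apply the recurrence for n = 0, 1, 2, 3): a_0 = 2, a_1 = 1, a_2 = -10, a_3 = -5/3, a_4 = 25/3, a_5 = 5/6.

a_{n+2} = -10/((n+1)(n+2)) * a_n; check: a_0 = 2, a_1 = 1, a_2 = -10, a_3 = -5/3, a_4 = 25/3, a_5 = 5/6


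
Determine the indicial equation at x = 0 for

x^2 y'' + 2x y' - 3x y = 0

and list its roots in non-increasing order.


Divide by x^2 to reach normal form y'' + P_1(x) y' + P_2(x) y = 0 with P_1(x) = 2/x and P_2(x) = -3/x.
x = 0 is a singular point because the y'-coefficient 2/x has a pole at x = 0 and the y-coefficient -3/x has a pole at x = 0.
It is a regular singular point because x P_1(x) = p(x) = 2 and x^2 P_2(x) = q(x) = -3x are polynomials, hence analytic at x = 0.
p(0) = 2,  q(0) = 0.
Indicial equation: r(r-1) + p(0) r + q(0) = 0, i.e. r^2 + (p(0) - 1) r + q(0) = 0, i.e. r^2 + 1 r = 0.
Discriminant: (1)^2 - 4(0) = 1, so r = (-1 ± 1)/2.
Solving: r_1 = 0, r_2 = -1.

indicial: r^2 + 1 r = 0; roots r_1 = 0, r_2 = -1


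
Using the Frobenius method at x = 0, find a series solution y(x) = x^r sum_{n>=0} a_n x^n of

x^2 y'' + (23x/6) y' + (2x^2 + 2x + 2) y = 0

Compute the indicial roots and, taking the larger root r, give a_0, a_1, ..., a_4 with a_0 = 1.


Write in Frobenius form y'' + (p(x)/x) y' + (q(x)/x^2) y = 0:
  p(x) = 23/6,  q(x) = 2x^2 + 2x + 2.
Indicial equation: r(r-1) + (23/6) r + (2) = 0 -> roots r_1 = -4/3, r_2 = -3/2.
Take r = r_1 = -4/3. Let y(x) = x^r sum_{n>=0} a_n x^n with a_0 = 1.
Substitute y = x^r sum a_n x^n and match x^{r+n}. The recurrence is
  D(n) a_n + 2 a_{n-1} + 2 a_{n-2} = 0,  where D(n) = (r+n)(r+n-1) + (23/6)(r+n) + (2).
  a_n = [-2 a_{n-1} - 2 a_{n-2}] / D(n).
Since the indicial polynomial factors as (r - r_1)(r - r_2), D(n) = (r_1 + n - r_1)(r_1 + n - r_2) = n(n + 1/6).
Evaluating step by step (a_0 = 1):
  n = 1: D(1) = 1(1 + 1/6) = 7/6; numerator = -2(1) = -2; a_1 = (-2)/(7/6) = -12/7
  n = 2: D(2) = 2(2 + 1/6) = 13/3; numerator = -2(-12/7) - 2(1) = 10/7; a_2 = (10/7)/(13/3) = 30/91
  n = 3: D(3) = 3(3 + 1/6) = 19/2; numerator = -2(30/91) - 2(-12/7) = 36/13; a_3 = (36/13)/(19/2) = 72/247
  n = 4: D(4) = 4(4 + 1/6) = 50/3; numerator = -2(72/247) - 2(30/91) = -2148/1729; a_4 = (-2148/1729)/(50/3) = -3222/43225

r = -4/3; a_0 = 1; a_1 = -12/7; a_2 = 30/91; a_3 = 72/247; a_4 = -3222/43225


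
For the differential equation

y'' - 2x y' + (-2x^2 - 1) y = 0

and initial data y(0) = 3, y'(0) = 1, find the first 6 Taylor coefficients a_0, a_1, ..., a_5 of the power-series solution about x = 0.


Ansatz: y(x) = sum_{n>=0} a_n x^n, so y'(x) = sum_{n>=1} n a_n x^(n-1) and y''(x) = sum_{n>=2} n(n-1) a_n x^(n-2).
Substitute into P(x) y'' + Q(x) y' + R(x) y = 0 with P(x) = 1, Q(x) = -2x, R(x) = -2x^2 - 1, and match powers of x.
Initial conditions: a_0 = 3, a_1 = 1.
Setting the coefficient of each power of x to zero and solving order by order (substituting the coefficients already found):
  x^0: 2 a_2 - a_0 = 0  ->  2 a_2 = a_0 = 3  ->  a_2 = 3/2
  x^1: 6 a_3 - 3 a_1 = 0  ->  6 a_3 = 3 a_1 = 3  ->  a_3 = 1/2
  x^2: 12 a_4 - 5 a_2 - 2 a_0 = 0  ->  12 a_4 = 5 a_2 + 2 a_0 = 27/2  ->  a_4 = 9/8
  x^3: 20 a_5 - 7 a_3 - 2 a_1 = 0  ->  20 a_5 = 7 a_3 + 2 a_1 = 11/2  ->  a_5 = 11/40
Truncated series: y(x) = 3 + x + (3/2) x^2 + (1/2) x^3 + (9/8) x^4 + (11/40) x^5 + O(x^6).

a_0 = 3; a_1 = 1; a_2 = 3/2; a_3 = 1/2; a_4 = 9/8; a_5 = 11/40


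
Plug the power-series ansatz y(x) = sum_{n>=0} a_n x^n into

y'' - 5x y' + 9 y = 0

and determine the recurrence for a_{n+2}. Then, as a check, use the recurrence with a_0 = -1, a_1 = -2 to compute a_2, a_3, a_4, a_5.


Substitute y = sum_n a_n x^n.
y''(x) has coefficient (n+2)(n+1) a_{n+2} at x^n;
-5 x y'(x) has coefficient -5 n a_n at x^n (shift);
9 y(x) has coefficient 9 a_n at x^n.
Matching x^n: (n+2)(n+1) a_{n+2} + (-5n + 9) a_n = 0.
Thus a_{n+2} = (5n - 9) / ((n+1)(n+2)) * a_n.

Check with a_0 = -1, a_1 = -2 (apply the recurrence for n = 0, 1, 2, 3): a_0 = -1, a_1 = -2, a_2 = 9/2, a_3 = 4/3, a_4 = 3/8, a_5 = 2/5.

a_(n+2) = (5n - 9) / ((n+1)(n+2)) * a_n; check: a_0 = -1, a_1 = -2, a_2 = 9/2, a_3 = 4/3, a_4 = 3/8, a_5 = 2/5


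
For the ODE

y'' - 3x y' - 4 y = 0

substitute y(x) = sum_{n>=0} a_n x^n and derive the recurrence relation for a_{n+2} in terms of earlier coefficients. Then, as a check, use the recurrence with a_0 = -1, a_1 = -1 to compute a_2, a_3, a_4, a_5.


Substitute y = sum_n a_n x^n.
y''(x) has coefficient (n+2)(n+1) a_{n+2} at x^n;
-3 x y'(x) has coefficient -3 n a_n at x^n (shift);
-4 y(x) has coefficient -4 a_n at x^n.
Matching x^n: (n+2)(n+1) a_{n+2} + (-3n - 4) a_n = 0.
Thus a_{n+2} = (3n + 4) / ((n+1)(n+2)) * a_n.

Check with a_0 = -1, a_1 = -1 (apply the recurrence for n = 0, 1, 2, 3): a_0 = -1, a_1 = -1, a_2 = -2, a_3 = -7/6, a_4 = -5/3, a_5 = -91/120.

a_(n+2) = (3n + 4) / ((n+1)(n+2)) * a_n; check: a_0 = -1, a_1 = -1, a_2 = -2, a_3 = -7/6, a_4 = -5/3, a_5 = -91/120


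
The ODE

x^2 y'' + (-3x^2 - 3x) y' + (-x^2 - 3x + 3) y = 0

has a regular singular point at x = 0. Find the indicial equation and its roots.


Divide by x^2 to reach normal form y'' + P_1(x) y' + P_2(x) y = 0 with P_1(x) = -3 - 3/x and P_2(x) = -1 - 3/x + 3/x^2.
x = 0 is a singular point because the y'-coefficient -3 - 3/x has a pole at x = 0 and the y-coefficient -1 - 3/x + 3/x^2 has a pole at x = 0.
It is a regular singular point because x P_1(x) = p(x) = -3x - 3 and x^2 P_2(x) = q(x) = -x^2 - 3x + 3 are polynomials, hence analytic at x = 0.
p(0) = -3,  q(0) = 3.
Indicial equation: r(r-1) + p(0) r + q(0) = 0, i.e. r^2 + (p(0) - 1) r + q(0) = 0, i.e. r^2 - 4 r + 3 = 0.
Discriminant: (-4)^2 - 4(3) = 4, so r = (4 ± 2)/2.
Solving: r_1 = 3, r_2 = 1.

indicial: r^2 - 4 r + 3 = 0; roots r_1 = 3, r_2 = 1


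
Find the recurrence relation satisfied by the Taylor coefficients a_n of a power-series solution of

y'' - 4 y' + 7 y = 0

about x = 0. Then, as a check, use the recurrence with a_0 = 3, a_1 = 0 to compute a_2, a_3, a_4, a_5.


Substitute y = sum_n a_n x^n.
y''(x) has coefficient (n+2)(n+1) a_{n+2} at x^n;
-4 y'(x) has coefficient -4 (n+1) a_{n+1} at x^n;
7 y(x) has coefficient 7 a_n at x^n.
Matching x^n: (n+2)(n+1) a_{n+2} - 4 (n+1) a_{n+1} + 7 a_n = 0.
Thus a_{n+2} = [4 (n+1) a_{n+1} - 7 a_n] / ((n+1)(n+2)).

Check with a_0 = 3, a_1 = 0 (apply the recurrence for n = 0, 1, 2, 3): a_0 = 3, a_1 = 0, a_2 = -21/2, a_3 = -14, a_4 = -63/8, a_5 = -7/5.

a_(n+2) = [4 (n+1) a_(n+1) - 7 a_n] / ((n+1)(n+2)); check: a_0 = 3, a_1 = 0, a_2 = -21/2, a_3 = -14, a_4 = -63/8, a_5 = -7/5


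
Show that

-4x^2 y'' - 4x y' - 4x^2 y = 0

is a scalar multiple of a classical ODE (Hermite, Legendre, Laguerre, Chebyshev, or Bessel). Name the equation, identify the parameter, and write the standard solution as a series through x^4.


All three coefficients share the factor -4; dividing through by -4 gives  x^2 y'' + x y' + x^2 y = 0.
This matches the Bessel equation x^2 y'' + x y' + (x^2 - nu^2) y = 0 with nu^2 = 0, so nu = 0; the solution bounded at x = 0 is J_0(x).
Frobenius at x = 0: indicial roots ±nu; for r = nu the recurrence k(k + 2nu) c_k = -c_{k-2} gives the standard series J_nu(x) = sum_{k>=0} (-1)^k / (k! (k+nu)!) (x/2)^(2k+nu). Evaluate the first 3 terms:
  k = 0: (-1)^0 / (0! * 0! * 2^0) x^0 = 1/(1*1*1) x^0 = (1) x^0
  k = 1: (-1)^1 / (1! * 1! * 2^2) x^2 = -1/(1*1*4) x^2 = (-1/4) x^2
  k = 2: (-1)^2 / (2! * 2! * 2^4) x^4 = 1/(2*2*16) x^4 = (1/64) x^4
Hence J_0(x) = x^4/64 - x^2/4 + 1 + ....

J_0(x); series = x^4/64 - x^2/4 + 1


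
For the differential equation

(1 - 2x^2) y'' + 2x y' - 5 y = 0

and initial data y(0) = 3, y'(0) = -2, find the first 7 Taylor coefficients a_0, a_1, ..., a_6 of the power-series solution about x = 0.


Ansatz: y(x) = sum_{n>=0} a_n x^n, so y'(x) = sum_{n>=1} n a_n x^(n-1) and y''(x) = sum_{n>=2} n(n-1) a_n x^(n-2).
Substitute into P(x) y'' + Q(x) y' + R(x) y = 0 with P(x) = 1 - 2x^2, Q(x) = 2x, R(x) = -5, and match powers of x.
Initial conditions: a_0 = 3, a_1 = -2.
Setting the coefficient of each power of x to zero and solving order by order (substituting the coefficients already found):
  x^0: 2 a_2 - 5 a_0 = 0  ->  2 a_2 = 5 a_0 = 15  ->  a_2 = 15/2
  x^1: 6 a_3 - 3 a_1 = 0  ->  6 a_3 = 3 a_1 = -6  ->  a_3 = -1
  x^2: 12 a_4 - 5 a_2 = 0  ->  12 a_4 = 5 a_2 = 75/2  ->  a_4 = 25/8
  x^3: 20 a_5 - 11 a_3 = 0  ->  20 a_5 = 11 a_3 = -11  ->  a_5 = -11/20
  x^4: 30 a_6 - 21 a_4 = 0  ->  30 a_6 = 21 a_4 = 525/8  ->  a_6 = 35/16
Truncated series: y(x) = 3 - 2 x + (15/2) x^2 - x^3 + (25/8) x^4 - (11/20) x^5 + (35/16) x^6 + O(x^7).

a_0 = 3; a_1 = -2; a_2 = 15/2; a_3 = -1; a_4 = 25/8; a_5 = -11/20; a_6 = 35/16


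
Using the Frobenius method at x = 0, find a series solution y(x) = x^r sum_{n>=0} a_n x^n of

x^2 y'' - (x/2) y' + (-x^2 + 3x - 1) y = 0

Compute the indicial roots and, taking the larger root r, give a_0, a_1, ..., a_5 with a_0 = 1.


Write in Frobenius form y'' + (p(x)/x) y' + (q(x)/x^2) y = 0:
  p(x) = -1/2,  q(x) = -x^2 + 3x - 1.
Indicial equation: r(r-1) + (-1/2) r + (-1) = 0 -> roots r_1 = 2, r_2 = -1/2.
Take r = r_1 = 2. Let y(x) = x^r sum_{n>=0} a_n x^n with a_0 = 1.
Substitute y = x^r sum a_n x^n and match x^{r+n}. The recurrence is
  D(n) a_n + 3 a_{n-1} - 1 a_{n-2} = 0,  where D(n) = (r+n)(r+n-1) + (-1/2)(r+n) + (-1).
  a_n = [-3 a_{n-1} + 1 a_{n-2}] / D(n).
Since the indicial polynomial factors as (r - r_1)(r - r_2), D(n) = (r_1 + n - r_1)(r_1 + n - r_2) = n(n + 5/2).
Evaluating step by step (a_0 = 1):
  n = 1: D(1) = 1(1 + 5/2) = 7/2; numerator = -3(1) = -3; a_1 = (-3)/(7/2) = -6/7
  n = 2: D(2) = 2(2 + 5/2) = 9; numerator = -3(-6/7) + 1(1) = 25/7; a_2 = (25/7)/(9) = 25/63
  n = 3: D(3) = 3(3 + 5/2) = 33/2; numerator = -3(25/63) + 1(-6/7) = -43/21; a_3 = (-43/21)/(33/2) = -86/693
  n = 4: D(4) = 4(4 + 5/2) = 26; numerator = -3(-86/693) + 1(25/63) = 533/693; a_4 = (533/693)/(26) = 41/1386
  n = 5: D(5) = 5(5 + 5/2) = 75/2; numerator = -3(41/1386) + 1(-86/693) = -295/1386; a_5 = (-295/1386)/(75/2) = -59/10395

r = 2; a_0 = 1; a_1 = -6/7; a_2 = 25/63; a_3 = -86/693; a_4 = 41/1386; a_5 = -59/10395


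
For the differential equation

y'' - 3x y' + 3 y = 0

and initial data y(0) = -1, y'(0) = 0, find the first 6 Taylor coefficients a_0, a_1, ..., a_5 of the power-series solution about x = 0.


Ansatz: y(x) = sum_{n>=0} a_n x^n, so y'(x) = sum_{n>=1} n a_n x^(n-1) and y''(x) = sum_{n>=2} n(n-1) a_n x^(n-2).
Substitute into P(x) y'' + Q(x) y' + R(x) y = 0 with P(x) = 1, Q(x) = -3x, R(x) = 3, and match powers of x.
Initial conditions: a_0 = -1, a_1 = 0.
Setting the coefficient of each power of x to zero and solving order by order (substituting the coefficients already found):
  x^0: 2 a_2 + 3 a_0 = 0  ->  2 a_2 = -3 a_0 = 3  ->  a_2 = 3/2
  x^1: 6 a_3 = 0  ->  a_3 = 0
  x^2: 12 a_4 - 3 a_2 = 0  ->  12 a_4 = 3 a_2 = 9/2  ->  a_4 = 3/8
  x^3: 20 a_5 - 6 a_3 = 0  ->  20 a_5 = 6 a_3 = 0  ->  a_5 = 0
Truncated series: y(x) = -1 + (3/2) x^2 + (3/8) x^4 + O(x^6).

a_0 = -1; a_1 = 0; a_2 = 3/2; a_3 = 0; a_4 = 3/8; a_5 = 0


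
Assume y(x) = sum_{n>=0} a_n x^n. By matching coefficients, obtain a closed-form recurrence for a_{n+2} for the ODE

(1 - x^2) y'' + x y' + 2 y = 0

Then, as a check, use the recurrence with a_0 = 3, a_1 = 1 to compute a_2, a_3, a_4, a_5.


Substitute y = sum_n a_n x^n.
(1 - 1 x^2) y'' contributes (n+2)(n+1) a_{n+2} - n(n-1) a_n at x^n.
x y'(x) contributes n a_n at x^n.
2 y(x) contributes 2 a_n at x^n.
Matching x^n: (n+2)(n+1) a_{n+2} + (-n(n-1) + n + 2) a_n = 0.
Thus a_{n+2} = (n(n-1) - n - 2) / ((n+1)(n+2)) * a_n.

Check with a_0 = 3, a_1 = 1 (apply the recurrence for n = 0, 1, 2, 3): a_0 = 3, a_1 = 1, a_2 = -3, a_3 = -1/2, a_4 = 1/2, a_5 = -1/40.

a_(n+2) = (n(n-1) - n - 2) / ((n+1)(n+2)) * a_n; check: a_0 = 3, a_1 = 1, a_2 = -3, a_3 = -1/2, a_4 = 1/2, a_5 = -1/40


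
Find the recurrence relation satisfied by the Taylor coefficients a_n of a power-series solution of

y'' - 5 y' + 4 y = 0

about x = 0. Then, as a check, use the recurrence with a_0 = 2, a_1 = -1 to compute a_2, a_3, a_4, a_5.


Substitute y = sum_n a_n x^n.
y''(x) has coefficient (n+2)(n+1) a_{n+2} at x^n;
-5 y'(x) has coefficient -5 (n+1) a_{n+1} at x^n;
4 y(x) has coefficient 4 a_n at x^n.
Matching x^n: (n+2)(n+1) a_{n+2} - 5 (n+1) a_{n+1} + 4 a_n = 0.
Thus a_{n+2} = [5 (n+1) a_{n+1} - 4 a_n] / ((n+1)(n+2)).

Check with a_0 = 2, a_1 = -1 (apply the recurrence for n = 0, 1, 2, 3): a_0 = 2, a_1 = -1, a_2 = -13/2, a_3 = -61/6, a_4 = -253/24, a_5 = -1021/120.

a_(n+2) = [5 (n+1) a_(n+1) - 4 a_n] / ((n+1)(n+2)); check: a_0 = 2, a_1 = -1, a_2 = -13/2, a_3 = -61/6, a_4 = -253/24, a_5 = -1021/120


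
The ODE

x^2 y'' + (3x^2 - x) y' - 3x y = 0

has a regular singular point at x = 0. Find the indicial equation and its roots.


Divide by x^2 to reach normal form y'' + P_1(x) y' + P_2(x) y = 0 with P_1(x) = 3 - 1/x and P_2(x) = -3/x.
x = 0 is a singular point because the y'-coefficient 3 - 1/x has a pole at x = 0 and the y-coefficient -3/x has a pole at x = 0.
It is a regular singular point because x P_1(x) = p(x) = 3x - 1 and x^2 P_2(x) = q(x) = -3x are polynomials, hence analytic at x = 0.
p(0) = -1,  q(0) = 0.
Indicial equation: r(r-1) + p(0) r + q(0) = 0, i.e. r^2 + (p(0) - 1) r + q(0) = 0, i.e. r^2 - 2 r = 0.
Discriminant: (-2)^2 - 4(0) = 4, so r = (2 ± 2)/2.
Solving: r_1 = 2, r_2 = 0.

indicial: r^2 - 2 r = 0; roots r_1 = 2, r_2 = 0


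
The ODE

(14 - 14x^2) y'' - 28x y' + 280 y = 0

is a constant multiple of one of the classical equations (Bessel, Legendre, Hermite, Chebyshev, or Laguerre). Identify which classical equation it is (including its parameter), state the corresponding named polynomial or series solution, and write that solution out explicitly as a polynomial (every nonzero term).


All three coefficients share the factor 14; dividing through by 14 gives  (1 - x^2) y'' - 2x y' + 20 y = 0.
This matches the Legendre equation (1 - x^2) y'' - 2x y' + n(n+1) y = 0 (note the -2x y' term) with n(n+1) = 20, so n = 4; the polynomial solution is P_4(x).
With y = sum_k a_k x^k, matching x^k gives (k+2)(k+1) a_{k+2} = [k(k+1) - n(n+1)] a_k = (k - 4)(k + 5) a_k. The right side vanishes at k = 4, so the series with the parity of 4 terminates at degree 4.
Standard normalization (P_n(1) = 1): leading coefficient (2n)!/(2^n (n!)^2) = 40320/(16*576) = 35/8, so a_4 = 35/8. Work downward with a_k = (k+1)(k+2) a_{k+2} / ((k - 4)(k + 5)):
  a_2 = (3)(4)(35/8) / ((2 - 4)(2 + 5)) = (105/2)/(-14) = -15/4
  a_0 = (1)(2)(-15/4) / ((0 - 4)(0 + 5)) = (-15/2)/(-20) = 3/8
Hence P_4(x) = 35 x^4/8 - 15 x^2/4 + 3/8.

P_4(x); series = 35 x^4/8 - 15 x^2/4 + 3/8


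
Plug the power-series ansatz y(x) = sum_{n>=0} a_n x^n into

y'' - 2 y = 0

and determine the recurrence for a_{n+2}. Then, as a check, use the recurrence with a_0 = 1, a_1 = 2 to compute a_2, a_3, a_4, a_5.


Substitute y = sum_n a_n x^n into y'' + (const) y = 0.
y''(x) = sum_{n>=0} (n+2)(n+1) a_{n+2} x^n.
The ODE becomes sum_n [(n+2)(n+1) a_{n+2} - 2 a_n] x^n = 0.
Setting each coefficient to zero gives the recurrence:
  (n+2)(n+1) a_{n+2} - 2 a_n = 0,
  a_{n+2} = 2 / ((n+1)(n+2)) a_n.

Check with a_0 = 1, a_1 = 2 (apply the recurrence for n = 0, 1, 2, 3): a_0 = 1, a_1 = 2, a_2 = 1, a_3 = 2/3, a_4 = 1/6, a_5 = 1/15.

a_{n+2} = 2/((n+1)(n+2)) * a_n; check: a_0 = 1, a_1 = 2, a_2 = 1, a_3 = 2/3, a_4 = 1/6, a_5 = 1/15


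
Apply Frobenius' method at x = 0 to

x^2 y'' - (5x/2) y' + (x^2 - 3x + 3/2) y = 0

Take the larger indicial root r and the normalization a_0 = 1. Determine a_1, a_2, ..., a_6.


Write in Frobenius form y'' + (p(x)/x) y' + (q(x)/x^2) y = 0:
  p(x) = -5/2,  q(x) = x^2 - 3x + 3/2.
Indicial equation: r(r-1) + (-5/2) r + (3/2) = 0 -> roots r_1 = 3, r_2 = 1/2.
Take r = r_1 = 3. Let y(x) = x^r sum_{n>=0} a_n x^n with a_0 = 1.
Substitute y = x^r sum a_n x^n and match x^{r+n}. The recurrence is
  D(n) a_n - 3 a_{n-1} + 1 a_{n-2} = 0,  where D(n) = (r+n)(r+n-1) + (-5/2)(r+n) + (3/2).
  a_n = [3 a_{n-1} - 1 a_{n-2}] / D(n).
Since the indicial polynomial factors as (r - r_1)(r - r_2), D(n) = (r_1 + n - r_1)(r_1 + n - r_2) = n(n + 5/2).
Evaluating step by step (a_0 = 1):
  n = 1: D(1) = 1(1 + 5/2) = 7/2; numerator = 3(1) = 3; a_1 = (3)/(7/2) = 6/7
  n = 2: D(2) = 2(2 + 5/2) = 9; numerator = 3(6/7) - 1(1) = 11/7; a_2 = (11/7)/(9) = 11/63
  n = 3: D(3) = 3(3 + 5/2) = 33/2; numerator = 3(11/63) - 1(6/7) = -1/3; a_3 = (-1/3)/(33/2) = -2/99
  n = 4: D(4) = 4(4 + 5/2) = 26; numerator = 3(-2/99) - 1(11/63) = -163/693; a_4 = (-163/693)/(26) = -163/18018
  n = 5: D(5) = 5(5 + 5/2) = 75/2; numerator = 3(-163/18018) - 1(-2/99) = -125/18018; a_5 = (-125/18018)/(75/2) = -5/27027
  n = 6: D(6) = 6(6 + 5/2) = 51; numerator = 3(-5/27027) - 1(-163/18018) = 17/2002; a_6 = (17/2002)/(51) = 1/6006

r = 3; a_0 = 1; a_1 = 6/7; a_2 = 11/63; a_3 = -2/99; a_4 = -163/18018; a_5 = -5/27027; a_6 = 1/6006


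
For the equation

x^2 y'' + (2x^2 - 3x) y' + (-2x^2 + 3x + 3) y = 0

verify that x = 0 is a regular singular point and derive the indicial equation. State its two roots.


Divide by x^2 to reach normal form y'' + P_1(x) y' + P_2(x) y = 0 with P_1(x) = 2 - 3/x and P_2(x) = -2 + 3/x + 3/x^2.
x = 0 is a singular point because the y'-coefficient 2 - 3/x has a pole at x = 0 and the y-coefficient -2 + 3/x + 3/x^2 has a pole at x = 0.
It is a regular singular point because x P_1(x) = p(x) = 2x - 3 and x^2 P_2(x) = q(x) = -2x^2 + 3x + 3 are polynomials, hence analytic at x = 0.
p(0) = -3,  q(0) = 3.
Indicial equation: r(r-1) + p(0) r + q(0) = 0, i.e. r^2 + (p(0) - 1) r + q(0) = 0, i.e. r^2 - 4 r + 3 = 0.
Discriminant: (-4)^2 - 4(3) = 4, so r = (4 ± 2)/2.
Solving: r_1 = 3, r_2 = 1.

indicial: r^2 - 4 r + 3 = 0; roots r_1 = 3, r_2 = 1


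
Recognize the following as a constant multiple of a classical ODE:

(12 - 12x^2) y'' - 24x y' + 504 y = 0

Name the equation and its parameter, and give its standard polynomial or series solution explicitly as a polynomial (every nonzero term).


All three coefficients share the factor 12; dividing through by 12 gives  (1 - x^2) y'' - 2x y' + 42 y = 0.
This matches the Legendre equation (1 - x^2) y'' - 2x y' + n(n+1) y = 0 (note the -2x y' term) with n(n+1) = 42, so n = 6; the polynomial solution is P_6(x).
With y = sum_k a_k x^k, matching x^k gives (k+2)(k+1) a_{k+2} = [k(k+1) - n(n+1)] a_k = (k - 6)(k + 7) a_k. The right side vanishes at k = 6, so the series with the parity of 6 terminates at degree 6.
Standard normalization (P_n(1) = 1): leading coefficient (2n)!/(2^n (n!)^2) = 479001600/(64*518400) = 231/16, so a_6 = 231/16. Work downward with a_k = (k+1)(k+2) a_{k+2} / ((k - 6)(k + 7)):
  a_4 = (5)(6)(231/16) / ((4 - 6)(4 + 7)) = (3465/8)/(-22) = -315/16
  a_2 = (3)(4)(-315/16) / ((2 - 6)(2 + 7)) = (-945/4)/(-36) = 105/16
  a_0 = (1)(2)(105/16) / ((0 - 6)(0 + 7)) = (105/8)/(-42) = -5/16
Hence P_6(x) = 231 x^6/16 - 315 x^4/16 + 105 x^2/16 - 5/16.

P_6(x); series = 231 x^6/16 - 315 x^4/16 + 105 x^2/16 - 5/16


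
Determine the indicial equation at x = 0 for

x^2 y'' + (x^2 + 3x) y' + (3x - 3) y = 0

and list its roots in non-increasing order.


Divide by x^2 to reach normal form y'' + P_1(x) y' + P_2(x) y = 0 with P_1(x) = 1 + 3/x and P_2(x) = 3/x - 3/x^2.
x = 0 is a singular point because the y'-coefficient 1 + 3/x has a pole at x = 0 and the y-coefficient 3/x - 3/x^2 has a pole at x = 0.
It is a regular singular point because x P_1(x) = p(x) = x + 3 and x^2 P_2(x) = q(x) = 3x - 3 are polynomials, hence analytic at x = 0.
p(0) = 3,  q(0) = -3.
Indicial equation: r(r-1) + p(0) r + q(0) = 0, i.e. r^2 + (p(0) - 1) r + q(0) = 0, i.e. r^2 + 2 r - 3 = 0.
Discriminant: (2)^2 - 4(-3) = 16, so r = (-2 ± 4)/2.
Solving: r_1 = 1, r_2 = -3.

indicial: r^2 + 2 r - 3 = 0; roots r_1 = 1, r_2 = -3


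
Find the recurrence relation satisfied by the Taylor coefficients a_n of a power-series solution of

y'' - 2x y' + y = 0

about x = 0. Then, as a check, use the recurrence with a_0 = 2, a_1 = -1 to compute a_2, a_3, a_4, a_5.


Substitute y = sum_n a_n x^n.
y''(x) has coefficient (n+2)(n+1) a_{n+2} at x^n;
-2 x y'(x) has coefficient -2 n a_n at x^n (shift);
y(x) has coefficient 1 a_n at x^n.
Matching x^n: (n+2)(n+1) a_{n+2} + (-2n + 1) a_n = 0.
Thus a_{n+2} = (2n - 1) / ((n+1)(n+2)) * a_n.

Check with a_0 = 2, a_1 = -1 (apply the recurrence for n = 0, 1, 2, 3): a_0 = 2, a_1 = -1, a_2 = -1, a_3 = -1/6, a_4 = -1/4, a_5 = -1/24.

a_(n+2) = (2n - 1) / ((n+1)(n+2)) * a_n; check: a_0 = 2, a_1 = -1, a_2 = -1, a_3 = -1/6, a_4 = -1/4, a_5 = -1/24


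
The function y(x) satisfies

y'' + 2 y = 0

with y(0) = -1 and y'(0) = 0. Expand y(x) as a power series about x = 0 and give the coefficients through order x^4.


Ansatz: y(x) = sum_{n>=0} a_n x^n, so y'(x) = sum_{n>=1} n a_n x^(n-1) and y''(x) = sum_{n>=2} n(n-1) a_n x^(n-2).
Substitute into P(x) y'' + Q(x) y' + R(x) y = 0 with P(x) = 1, Q(x) = 0, R(x) = 2, and match powers of x.
Initial conditions: a_0 = -1, a_1 = 0.
Setting the coefficient of each power of x to zero and solving order by order (substituting the coefficients already found):
  x^0: 2 a_2 + 2 a_0 = 0  ->  2 a_2 = -2 a_0 = 2  ->  a_2 = 1
  x^1: 6 a_3 + 2 a_1 = 0  ->  6 a_3 = -2 a_1 = 0  ->  a_3 = 0
  x^2: 12 a_4 + 2 a_2 = 0  ->  12 a_4 = -2 a_2 = -2  ->  a_4 = -1/6
Truncated series: y(x) = -1 + x^2 - (1/6) x^4 + O(x^5).

a_0 = -1; a_1 = 0; a_2 = 1; a_3 = 0; a_4 = -1/6


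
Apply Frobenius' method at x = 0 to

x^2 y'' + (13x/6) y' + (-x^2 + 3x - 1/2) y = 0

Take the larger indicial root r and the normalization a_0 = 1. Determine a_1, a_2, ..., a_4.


Write in Frobenius form y'' + (p(x)/x) y' + (q(x)/x^2) y = 0:
  p(x) = 13/6,  q(x) = -x^2 + 3x - 1/2.
Indicial equation: r(r-1) + (13/6) r + (-1/2) = 0 -> roots r_1 = 1/3, r_2 = -3/2.
Take r = r_1 = 1/3. Let y(x) = x^r sum_{n>=0} a_n x^n with a_0 = 1.
Substitute y = x^r sum a_n x^n and match x^{r+n}. The recurrence is
  D(n) a_n + 3 a_{n-1} - 1 a_{n-2} = 0,  where D(n) = (r+n)(r+n-1) + (13/6)(r+n) + (-1/2).
  a_n = [-3 a_{n-1} + 1 a_{n-2}] / D(n).
Since the indicial polynomial factors as (r - r_1)(r - r_2), D(n) = (r_1 + n - r_1)(r_1 + n - r_2) = n(n + 11/6).
Evaluating step by step (a_0 = 1):
  n = 1: D(1) = 1(1 + 11/6) = 17/6; numerator = -3(1) = -3; a_1 = (-3)/(17/6) = -18/17
  n = 2: D(2) = 2(2 + 11/6) = 23/3; numerator = -3(-18/17) + 1(1) = 71/17; a_2 = (71/17)/(23/3) = 213/391
  n = 3: D(3) = 3(3 + 11/6) = 29/2; numerator = -3(213/391) + 1(-18/17) = -1053/391; a_3 = (-1053/391)/(29/2) = -2106/11339
  n = 4: D(4) = 4(4 + 11/6) = 70/3; numerator = -3(-2106/11339) + 1(213/391) = 735/667; a_4 = (735/667)/(70/3) = 63/1334

r = 1/3; a_0 = 1; a_1 = -18/17; a_2 = 213/391; a_3 = -2106/11339; a_4 = 63/1334


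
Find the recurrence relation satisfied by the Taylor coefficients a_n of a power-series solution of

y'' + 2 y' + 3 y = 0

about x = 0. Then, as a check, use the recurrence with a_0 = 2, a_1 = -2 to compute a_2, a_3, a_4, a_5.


Substitute y = sum_n a_n x^n.
y''(x) has coefficient (n+2)(n+1) a_{n+2} at x^n;
2 y'(x) has coefficient 2 (n+1) a_{n+1} at x^n;
3 y(x) has coefficient 3 a_n at x^n.
Matching x^n: (n+2)(n+1) a_{n+2} + 2 (n+1) a_{n+1} + 3 a_n = 0.
Thus a_{n+2} = [-2 (n+1) a_{n+1} - 3 a_n] / ((n+1)(n+2)).

Check with a_0 = 2, a_1 = -2 (apply the recurrence for n = 0, 1, 2, 3): a_0 = 2, a_1 = -2, a_2 = -1, a_3 = 5/3, a_4 = -7/12, a_5 = -1/60.

a_(n+2) = [-2 (n+1) a_(n+1) - 3 a_n] / ((n+1)(n+2)); check: a_0 = 2, a_1 = -2, a_2 = -1, a_3 = 5/3, a_4 = -7/12, a_5 = -1/60


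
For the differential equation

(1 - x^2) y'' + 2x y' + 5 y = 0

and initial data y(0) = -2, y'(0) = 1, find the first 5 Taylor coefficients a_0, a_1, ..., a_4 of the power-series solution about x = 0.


Ansatz: y(x) = sum_{n>=0} a_n x^n, so y'(x) = sum_{n>=1} n a_n x^(n-1) and y''(x) = sum_{n>=2} n(n-1) a_n x^(n-2).
Substitute into P(x) y'' + Q(x) y' + R(x) y = 0 with P(x) = 1 - x^2, Q(x) = 2x, R(x) = 5, and match powers of x.
Initial conditions: a_0 = -2, a_1 = 1.
Setting the coefficient of each power of x to zero and solving order by order (substituting the coefficients already found):
  x^0: 2 a_2 + 5 a_0 = 0  ->  2 a_2 = -5 a_0 = 10  ->  a_2 = 5
  x^1: 6 a_3 + 7 a_1 = 0  ->  6 a_3 = -7 a_1 = -7  ->  a_3 = -7/6
  x^2: 12 a_4 + 7 a_2 = 0  ->  12 a_4 = -7 a_2 = -35  ->  a_4 = -35/12
Truncated series: y(x) = -2 + x + 5 x^2 - (7/6) x^3 - (35/12) x^4 + O(x^5).

a_0 = -2; a_1 = 1; a_2 = 5; a_3 = -7/6; a_4 = -35/12


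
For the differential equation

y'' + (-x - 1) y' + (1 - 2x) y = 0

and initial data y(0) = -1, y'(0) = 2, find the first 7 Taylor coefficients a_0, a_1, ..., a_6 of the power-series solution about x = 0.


Ansatz: y(x) = sum_{n>=0} a_n x^n, so y'(x) = sum_{n>=1} n a_n x^(n-1) and y''(x) = sum_{n>=2} n(n-1) a_n x^(n-2).
Substitute into P(x) y'' + Q(x) y' + R(x) y = 0 with P(x) = 1, Q(x) = -x - 1, R(x) = 1 - 2x, and match powers of x.
Initial conditions: a_0 = -1, a_1 = 2.
Setting the coefficient of each power of x to zero and solving order by order (substituting the coefficients already found):
  x^0: 2 a_2 - a_1 + a_0 = 0  ->  2 a_2 = a_1 - a_0 = 3  ->  a_2 = 3/2
  x^1: 6 a_3 - 2 a_2 - 2 a_0 = 0  ->  6 a_3 = 2 a_2 + 2 a_0 = 1  ->  a_3 = 1/6
  x^2: 12 a_4 - 3 a_3 - a_2 - 2 a_1 = 0  ->  12 a_4 = 3 a_3 + a_2 + 2 a_1 = 6  ->  a_4 = 1/2
  x^3: 20 a_5 - 4 a_4 - 2 a_3 - 2 a_2 = 0  ->  20 a_5 = 4 a_4 + 2 a_3 + 2 a_2 = 16/3  ->  a_5 = 4/15
  x^4: 30 a_6 - 5 a_5 - 3 a_4 - 2 a_3 = 0  ->  30 a_6 = 5 a_5 + 3 a_4 + 2 a_3 = 19/6  ->  a_6 = 19/180
Truncated series: y(x) = -1 + 2 x + (3/2) x^2 + (1/6) x^3 + (1/2) x^4 + (4/15) x^5 + (19/180) x^6 + O(x^7).

a_0 = -1; a_1 = 2; a_2 = 3/2; a_3 = 1/6; a_4 = 1/2; a_5 = 4/15; a_6 = 19/180


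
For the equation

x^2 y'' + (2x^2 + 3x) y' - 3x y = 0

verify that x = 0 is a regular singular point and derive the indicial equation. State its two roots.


Divide by x^2 to reach normal form y'' + P_1(x) y' + P_2(x) y = 0 with P_1(x) = 2 + 3/x and P_2(x) = -3/x.
x = 0 is a singular point because the y'-coefficient 2 + 3/x has a pole at x = 0 and the y-coefficient -3/x has a pole at x = 0.
It is a regular singular point because x P_1(x) = p(x) = 2x + 3 and x^2 P_2(x) = q(x) = -3x are polynomials, hence analytic at x = 0.
p(0) = 3,  q(0) = 0.
Indicial equation: r(r-1) + p(0) r + q(0) = 0, i.e. r^2 + (p(0) - 1) r + q(0) = 0, i.e. r^2 + 2 r = 0.
Discriminant: (2)^2 - 4(0) = 4, so r = (-2 ± 2)/2.
Solving: r_1 = 0, r_2 = -2.

indicial: r^2 + 2 r = 0; roots r_1 = 0, r_2 = -2


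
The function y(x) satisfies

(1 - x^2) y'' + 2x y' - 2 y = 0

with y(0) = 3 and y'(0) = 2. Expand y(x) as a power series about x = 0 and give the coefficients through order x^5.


Ansatz: y(x) = sum_{n>=0} a_n x^n, so y'(x) = sum_{n>=1} n a_n x^(n-1) and y''(x) = sum_{n>=2} n(n-1) a_n x^(n-2).
Substitute into P(x) y'' + Q(x) y' + R(x) y = 0 with P(x) = 1 - x^2, Q(x) = 2x, R(x) = -2, and match powers of x.
Initial conditions: a_0 = 3, a_1 = 2.
Setting the coefficient of each power of x to zero and solving order by order (substituting the coefficients already found):
  x^0: 2 a_2 - 2 a_0 = 0  ->  2 a_2 = 2 a_0 = 6  ->  a_2 = 3
  x^1: 6 a_3 = 0  ->  a_3 = 0
  x^2: 12 a_4 = 0  ->  a_4 = 0
  x^3: 20 a_5 - 2 a_3 = 0  ->  20 a_5 = 2 a_3 = 0  ->  a_5 = 0
Truncated series: y(x) = 3 + 2 x + 3 x^2 + O(x^6).

a_0 = 3; a_1 = 2; a_2 = 3; a_3 = 0; a_4 = 0; a_5 = 0


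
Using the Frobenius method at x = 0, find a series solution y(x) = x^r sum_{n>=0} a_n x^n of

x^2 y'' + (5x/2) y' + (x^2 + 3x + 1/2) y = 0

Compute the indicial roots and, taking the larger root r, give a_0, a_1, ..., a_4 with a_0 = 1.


Write in Frobenius form y'' + (p(x)/x) y' + (q(x)/x^2) y = 0:
  p(x) = 5/2,  q(x) = x^2 + 3x + 1/2.
Indicial equation: r(r-1) + (5/2) r + (1/2) = 0 -> roots r_1 = -1/2, r_2 = -1.
Take r = r_1 = -1/2. Let y(x) = x^r sum_{n>=0} a_n x^n with a_0 = 1.
Substitute y = x^r sum a_n x^n and match x^{r+n}. The recurrence is
  D(n) a_n + 3 a_{n-1} + 1 a_{n-2} = 0,  where D(n) = (r+n)(r+n-1) + (5/2)(r+n) + (1/2).
  a_n = [-3 a_{n-1} - 1 a_{n-2}] / D(n).
Since the indicial polynomial factors as (r - r_1)(r - r_2), D(n) = (r_1 + n - r_1)(r_1 + n - r_2) = n(n + 1/2).
Evaluating step by step (a_0 = 1):
  n = 1: D(1) = 1(1 + 1/2) = 3/2; numerator = -3(1) = -3; a_1 = (-3)/(3/2) = -2
  n = 2: D(2) = 2(2 + 1/2) = 5; numerator = -3(-2) - 1(1) = 5; a_2 = (5)/(5) = 1
  n = 3: D(3) = 3(3 + 1/2) = 21/2; numerator = -3(1) - 1(-2) = -1; a_3 = (-1)/(21/2) = -2/21
  n = 4: D(4) = 4(4 + 1/2) = 18; numerator = -3(-2/21) - 1(1) = -5/7; a_4 = (-5/7)/(18) = -5/126

r = -1/2; a_0 = 1; a_1 = -2; a_2 = 1; a_3 = -2/21; a_4 = -5/126


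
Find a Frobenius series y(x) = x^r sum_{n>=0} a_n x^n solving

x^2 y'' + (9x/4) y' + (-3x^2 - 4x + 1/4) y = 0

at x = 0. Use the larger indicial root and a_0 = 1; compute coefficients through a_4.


Write in Frobenius form y'' + (p(x)/x) y' + (q(x)/x^2) y = 0:
  p(x) = 9/4,  q(x) = -3x^2 - 4x + 1/4.
Indicial equation: r(r-1) + (9/4) r + (1/4) = 0 -> roots r_1 = -1/4, r_2 = -1.
Take r = r_1 = -1/4. Let y(x) = x^r sum_{n>=0} a_n x^n with a_0 = 1.
Substitute y = x^r sum a_n x^n and match x^{r+n}. The recurrence is
  D(n) a_n - 4 a_{n-1} - 3 a_{n-2} = 0,  where D(n) = (r+n)(r+n-1) + (9/4)(r+n) + (1/4).
  a_n = [4 a_{n-1} + 3 a_{n-2}] / D(n).
Since the indicial polynomial factors as (r - r_1)(r - r_2), D(n) = (r_1 + n - r_1)(r_1 + n - r_2) = n(n + 3/4).
Evaluating step by step (a_0 = 1):
  n = 1: D(1) = 1(1 + 3/4) = 7/4; numerator = 4(1) = 4; a_1 = (4)/(7/4) = 16/7
  n = 2: D(2) = 2(2 + 3/4) = 11/2; numerator = 4(16/7) + 3(1) = 85/7; a_2 = (85/7)/(11/2) = 170/77
  n = 3: D(3) = 3(3 + 3/4) = 45/4; numerator = 4(170/77) + 3(16/7) = 1208/77; a_3 = (1208/77)/(45/4) = 4832/3465
  n = 4: D(4) = 4(4 + 3/4) = 19; numerator = 4(4832/3465) + 3(170/77) = 42278/3465; a_4 = (42278/3465)/(19) = 42278/65835

r = -1/4; a_0 = 1; a_1 = 16/7; a_2 = 170/77; a_3 = 4832/3465; a_4 = 42278/65835


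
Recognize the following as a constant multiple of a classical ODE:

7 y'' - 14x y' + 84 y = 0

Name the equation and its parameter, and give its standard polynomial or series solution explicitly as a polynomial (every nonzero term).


All three coefficients share the factor 7; dividing through by 7 gives  y'' - 2x y' + 12 y = 0.
This matches the Hermite equation y'' - 2x y' + 2n y = 0 with 2n = 12, so n = 6; the polynomial solution is H_6(x).
With y = sum_k a_k x^k, matching x^k gives (k+2)(k+1) a_{k+2} = 2(k - n) a_k = 2(k - 6) a_k. The right side vanishes at k = 6, so the series with the parity of 6 terminates at degree 6.
Standard normalization: leading coefficient of H_n is 2^n, so a_6 = 2^6 = 64. Work downward with a_k = (k+1)(k+2) a_{k+2} / (2(k - n)):
  a_4 = (5)(6)(64) / (2(4 - 6)) = 1920/(-4) = -480
  a_2 = (3)(4)(-480) / (2(2 - 6)) = -5760/(-8) = 720
  a_0 = (1)(2)(720) / (2(0 - 6)) = 1440/(-12) = -120
Hence H_6(x) = 64 x^6 - 480 x^4 + 720 x^2 - 120.

H_6(x); series = 64 x^6 - 480 x^4 + 720 x^2 - 120


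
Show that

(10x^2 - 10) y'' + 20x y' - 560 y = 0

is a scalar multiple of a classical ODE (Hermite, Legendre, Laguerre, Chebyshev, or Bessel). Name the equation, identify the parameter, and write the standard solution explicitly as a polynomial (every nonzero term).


All three coefficients share the factor -10; dividing through by -10 gives  (1 - x^2) y'' - 2x y' + 56 y = 0.
This matches the Legendre equation (1 - x^2) y'' - 2x y' + n(n+1) y = 0 (note the -2x y' term) with n(n+1) = 56, so n = 7; the polynomial solution is P_7(x).
With y = sum_k a_k x^k, matching x^k gives (k+2)(k+1) a_{k+2} = [k(k+1) - n(n+1)] a_k = (k - 7)(k + 8) a_k. The right side vanishes at k = 7, so the series with the parity of 7 terminates at degree 7.
Standard normalization (P_n(1) = 1): leading coefficient (2n)!/(2^n (n!)^2) = 87178291200/(128*25401600) = 429/16, so a_7 = 429/16. Work downward with a_k = (k+1)(k+2) a_{k+2} / ((k - 7)(k + 8)):
  a_5 = (6)(7)(429/16) / ((5 - 7)(5 + 8)) = (9009/8)/(-26) = -693/16
  a_3 = (4)(5)(-693/16) / ((3 - 7)(3 + 8)) = (-3465/4)/(-44) = 315/16
  a_1 = (2)(3)(315/16) / ((1 - 7)(1 + 8)) = (945/8)/(-54) = -35/16
Hence P_7(x) = 429 x^7/16 - 693 x^5/16 + 315 x^3/16 - 35 x/16.

P_7(x); series = 429 x^7/16 - 693 x^5/16 + 315 x^3/16 - 35 x/16


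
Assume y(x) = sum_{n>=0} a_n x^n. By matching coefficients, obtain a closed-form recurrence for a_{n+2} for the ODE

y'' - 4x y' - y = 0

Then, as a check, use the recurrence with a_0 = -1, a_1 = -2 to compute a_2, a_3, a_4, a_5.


Substitute y = sum_n a_n x^n.
y''(x) has coefficient (n+2)(n+1) a_{n+2} at x^n;
-4 x y'(x) has coefficient -4 n a_n at x^n (shift);
-y(x) has coefficient -1 a_n at x^n.
Matching x^n: (n+2)(n+1) a_{n+2} + (-4n - 1) a_n = 0.
Thus a_{n+2} = (4n + 1) / ((n+1)(n+2)) * a_n.

Check with a_0 = -1, a_1 = -2 (apply the recurrence for n = 0, 1, 2, 3): a_0 = -1, a_1 = -2, a_2 = -1/2, a_3 = -5/3, a_4 = -3/8, a_5 = -13/12.

a_(n+2) = (4n + 1) / ((n+1)(n+2)) * a_n; check: a_0 = -1, a_1 = -2, a_2 = -1/2, a_3 = -5/3, a_4 = -3/8, a_5 = -13/12


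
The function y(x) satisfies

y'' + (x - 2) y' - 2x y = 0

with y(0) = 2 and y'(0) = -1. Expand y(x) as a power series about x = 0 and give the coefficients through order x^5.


Ansatz: y(x) = sum_{n>=0} a_n x^n, so y'(x) = sum_{n>=1} n a_n x^(n-1) and y''(x) = sum_{n>=2} n(n-1) a_n x^(n-2).
Substitute into P(x) y'' + Q(x) y' + R(x) y = 0 with P(x) = 1, Q(x) = x - 2, R(x) = -2x, and match powers of x.
Initial conditions: a_0 = 2, a_1 = -1.
Setting the coefficient of each power of x to zero and solving order by order (substituting the coefficients already found):
  x^0: 2 a_2 - 2 a_1 = 0  ->  2 a_2 = 2 a_1 = -2  ->  a_2 = -1
  x^1: 6 a_3 - 4 a_2 + a_1 - 2 a_0 = 0  ->  6 a_3 = 4 a_2 - a_1 + 2 a_0 = 1  ->  a_3 = 1/6
  x^2: 12 a_4 - 6 a_3 + 2 a_2 - 2 a_1 = 0  ->  12 a_4 = 6 a_3 - 2 a_2 + 2 a_1 = 1  ->  a_4 = 1/12
  x^3: 20 a_5 - 8 a_4 + 3 a_3 - 2 a_2 = 0  ->  20 a_5 = 8 a_4 - 3 a_3 + 2 a_2 = -11/6  ->  a_5 = -11/120
Truncated series: y(x) = 2 - x - x^2 + (1/6) x^3 + (1/12) x^4 - (11/120) x^5 + O(x^6).

a_0 = 2; a_1 = -1; a_2 = -1; a_3 = 1/6; a_4 = 1/12; a_5 = -11/120


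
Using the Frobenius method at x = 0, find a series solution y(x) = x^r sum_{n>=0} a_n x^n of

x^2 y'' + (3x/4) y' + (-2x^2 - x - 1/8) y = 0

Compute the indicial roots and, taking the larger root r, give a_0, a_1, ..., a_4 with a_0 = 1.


Write in Frobenius form y'' + (p(x)/x) y' + (q(x)/x^2) y = 0:
  p(x) = 3/4,  q(x) = -2x^2 - x - 1/8.
Indicial equation: r(r-1) + (3/4) r + (-1/8) = 0 -> roots r_1 = 1/2, r_2 = -1/4.
Take r = r_1 = 1/2. Let y(x) = x^r sum_{n>=0} a_n x^n with a_0 = 1.
Substitute y = x^r sum a_n x^n and match x^{r+n}. The recurrence is
  D(n) a_n - 1 a_{n-1} - 2 a_{n-2} = 0,  where D(n) = (r+n)(r+n-1) + (3/4)(r+n) + (-1/8).
  a_n = [1 a_{n-1} + 2 a_{n-2}] / D(n).
Since the indicial polynomial factors as (r - r_1)(r - r_2), D(n) = (r_1 + n - r_1)(r_1 + n - r_2) = n(n + 3/4).
Evaluating step by step (a_0 = 1):
  n = 1: D(1) = 1(1 + 3/4) = 7/4; numerator = 1(1) = 1; a_1 = (1)/(7/4) = 4/7
  n = 2: D(2) = 2(2 + 3/4) = 11/2; numerator = 1(4/7) + 2(1) = 18/7; a_2 = (18/7)/(11/2) = 36/77
  n = 3: D(3) = 3(3 + 3/4) = 45/4; numerator = 1(36/77) + 2(4/7) = 124/77; a_3 = (124/77)/(45/4) = 496/3465
  n = 4: D(4) = 4(4 + 3/4) = 19; numerator = 1(496/3465) + 2(36/77) = 3736/3465; a_4 = (3736/3465)/(19) = 3736/65835

r = 1/2; a_0 = 1; a_1 = 4/7; a_2 = 36/77; a_3 = 496/3465; a_4 = 3736/65835


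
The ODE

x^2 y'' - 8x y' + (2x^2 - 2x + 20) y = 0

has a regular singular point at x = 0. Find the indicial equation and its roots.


Divide by x^2 to reach normal form y'' + P_1(x) y' + P_2(x) y = 0 with P_1(x) = -8/x and P_2(x) = 2 - 2/x + 20/x^2.
x = 0 is a singular point because the y'-coefficient -8/x has a pole at x = 0 and the y-coefficient 2 - 2/x + 20/x^2 has a pole at x = 0.
It is a regular singular point because x P_1(x) = p(x) = -8 and x^2 P_2(x) = q(x) = 2x^2 - 2x + 20 are polynomials, hence analytic at x = 0.
p(0) = -8,  q(0) = 20.
Indicial equation: r(r-1) + p(0) r + q(0) = 0, i.e. r^2 + (p(0) - 1) r + q(0) = 0, i.e. r^2 - 9 r + 20 = 0.
Discriminant: (-9)^2 - 4(20) = 1, so r = (9 ± 1)/2.
Solving: r_1 = 5, r_2 = 4.

indicial: r^2 - 9 r + 20 = 0; roots r_1 = 5, r_2 = 4


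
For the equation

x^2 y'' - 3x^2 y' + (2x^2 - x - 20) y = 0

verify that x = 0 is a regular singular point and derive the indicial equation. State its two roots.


Divide by x^2 to reach normal form y'' + P_1(x) y' + P_2(x) y = 0 with P_1(x) = -3 and P_2(x) = 2 - 1/x - 20/x^2.
x = 0 is a singular point because the y-coefficient 2 - 1/x - 20/x^2 has a pole at x = 0.
It is a regular singular point because x P_1(x) = p(x) = -3x and x^2 P_2(x) = q(x) = 2x^2 - x - 20 are polynomials, hence analytic at x = 0.
p(0) = 0,  q(0) = -20.
Indicial equation: r(r-1) + p(0) r + q(0) = 0, i.e. r^2 + (p(0) - 1) r + q(0) = 0, i.e. r^2 - 1 r - 20 = 0.
Discriminant: (-1)^2 - 4(-20) = 81, so r = (1 ± 9)/2.
Solving: r_1 = 5, r_2 = -4.

indicial: r^2 - 1 r - 20 = 0; roots r_1 = 5, r_2 = -4


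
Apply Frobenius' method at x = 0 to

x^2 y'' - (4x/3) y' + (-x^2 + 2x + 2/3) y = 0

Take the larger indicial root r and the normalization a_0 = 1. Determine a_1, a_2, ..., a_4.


Write in Frobenius form y'' + (p(x)/x) y' + (q(x)/x^2) y = 0:
  p(x) = -4/3,  q(x) = -x^2 + 2x + 2/3.
Indicial equation: r(r-1) + (-4/3) r + (2/3) = 0 -> roots r_1 = 2, r_2 = 1/3.
Take r = r_1 = 2. Let y(x) = x^r sum_{n>=0} a_n x^n with a_0 = 1.
Substitute y = x^r sum a_n x^n and match x^{r+n}. The recurrence is
  D(n) a_n + 2 a_{n-1} - 1 a_{n-2} = 0,  where D(n) = (r+n)(r+n-1) + (-4/3)(r+n) + (2/3).
  a_n = [-2 a_{n-1} + 1 a_{n-2}] / D(n).
Since the indicial polynomial factors as (r - r_1)(r - r_2), D(n) = (r_1 + n - r_1)(r_1 + n - r_2) = n(n + 5/3).
Evaluating step by step (a_0 = 1):
  n = 1: D(1) = 1(1 + 5/3) = 8/3; numerator = -2(1) = -2; a_1 = (-2)/(8/3) = -3/4
  n = 2: D(2) = 2(2 + 5/3) = 22/3; numerator = -2(-3/4) + 1(1) = 5/2; a_2 = (5/2)/(22/3) = 15/44
  n = 3: D(3) = 3(3 + 5/3) = 14; numerator = -2(15/44) + 1(-3/4) = -63/44; a_3 = (-63/44)/(14) = -9/88
  n = 4: D(4) = 4(4 + 5/3) = 68/3; numerator = -2(-9/88) + 1(15/44) = 6/11; a_4 = (6/11)/(68/3) = 9/374

r = 2; a_0 = 1; a_1 = -3/4; a_2 = 15/44; a_3 = -9/88; a_4 = 9/374


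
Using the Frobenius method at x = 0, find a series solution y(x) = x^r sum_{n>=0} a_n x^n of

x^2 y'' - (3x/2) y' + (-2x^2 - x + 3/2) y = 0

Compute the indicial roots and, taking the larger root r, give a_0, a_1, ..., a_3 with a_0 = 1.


Write in Frobenius form y'' + (p(x)/x) y' + (q(x)/x^2) y = 0:
  p(x) = -3/2,  q(x) = -2x^2 - x + 3/2.
Indicial equation: r(r-1) + (-3/2) r + (3/2) = 0 -> roots r_1 = 3/2, r_2 = 1.
Take r = r_1 = 3/2. Let y(x) = x^r sum_{n>=0} a_n x^n with a_0 = 1.
Substitute y = x^r sum a_n x^n and match x^{r+n}. The recurrence is
  D(n) a_n - 1 a_{n-1} - 2 a_{n-2} = 0,  where D(n) = (r+n)(r+n-1) + (-3/2)(r+n) + (3/2).
  a_n = [1 a_{n-1} + 2 a_{n-2}] / D(n).
Since the indicial polynomial factors as (r - r_1)(r - r_2), D(n) = (r_1 + n - r_1)(r_1 + n - r_2) = n(n + 1/2).
Evaluating step by step (a_0 = 1):
  n = 1: D(1) = 1(1 + 1/2) = 3/2; numerator = 1(1) = 1; a_1 = (1)/(3/2) = 2/3
  n = 2: D(2) = 2(2 + 1/2) = 5; numerator = 1(2/3) + 2(1) = 8/3; a_2 = (8/3)/(5) = 8/15
  n = 3: D(3) = 3(3 + 1/2) = 21/2; numerator = 1(8/15) + 2(2/3) = 28/15; a_3 = (28/15)/(21/2) = 8/45

r = 3/2; a_0 = 1; a_1 = 2/3; a_2 = 8/15; a_3 = 8/45


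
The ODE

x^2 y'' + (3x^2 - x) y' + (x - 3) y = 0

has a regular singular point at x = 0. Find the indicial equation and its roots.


Divide by x^2 to reach normal form y'' + P_1(x) y' + P_2(x) y = 0 with P_1(x) = 3 - 1/x and P_2(x) = 1/x - 3/x^2.
x = 0 is a singular point because the y'-coefficient 3 - 1/x has a pole at x = 0 and the y-coefficient 1/x - 3/x^2 has a pole at x = 0.
It is a regular singular point because x P_1(x) = p(x) = 3x - 1 and x^2 P_2(x) = q(x) = x - 3 are polynomials, hence analytic at x = 0.
p(0) = -1,  q(0) = -3.
Indicial equation: r(r-1) + p(0) r + q(0) = 0, i.e. r^2 + (p(0) - 1) r + q(0) = 0, i.e. r^2 - 2 r - 3 = 0.
Discriminant: (-2)^2 - 4(-3) = 16, so r = (2 ± 4)/2.
Solving: r_1 = 3, r_2 = -1.

indicial: r^2 - 2 r - 3 = 0; roots r_1 = 3, r_2 = -1


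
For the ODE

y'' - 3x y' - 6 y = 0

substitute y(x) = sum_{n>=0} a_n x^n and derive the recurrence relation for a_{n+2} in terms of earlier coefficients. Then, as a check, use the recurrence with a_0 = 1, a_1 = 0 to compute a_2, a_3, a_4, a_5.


Substitute y = sum_n a_n x^n.
y''(x) has coefficient (n+2)(n+1) a_{n+2} at x^n;
-3 x y'(x) has coefficient -3 n a_n at x^n (shift);
-6 y(x) has coefficient -6 a_n at x^n.
Matching x^n: (n+2)(n+1) a_{n+2} + (-3n - 6) a_n = 0.
Thus a_{n+2} = (3n + 6) / ((n+1)(n+2)) * a_n.

Check with a_0 = 1, a_1 = 0 (apply the recurrence for n = 0, 1, 2, 3): a_0 = 1, a_1 = 0, a_2 = 3, a_3 = 0, a_4 = 3, a_5 = 0.

a_(n+2) = (3n + 6) / ((n+1)(n+2)) * a_n; check: a_0 = 1, a_1 = 0, a_2 = 3, a_3 = 0, a_4 = 3, a_5 = 0
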